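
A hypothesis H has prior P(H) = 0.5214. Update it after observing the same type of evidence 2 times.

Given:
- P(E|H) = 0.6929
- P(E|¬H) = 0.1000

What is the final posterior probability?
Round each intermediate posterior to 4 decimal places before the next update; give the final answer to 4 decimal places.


Sequential Bayesian updating:

Initial prior: P(H) = 0.5214

Update 1:
  P(E) = 0.6929 × 0.5214 + 0.1000 × 0.4786 = 0.36127806 + 0.04786000 = 0.40913806
  P(H|E) = 0.36127806 / 0.40913806 = 0.8830

Update 2:
  P(E) = 0.6929 × 0.8830 + 0.1000 × 0.1170 = 0.61183070 + 0.01170000 = 0.62353070
  P(H|E) = 0.61183070 / 0.62353070 = 0.9812

Final posterior: 0.9812


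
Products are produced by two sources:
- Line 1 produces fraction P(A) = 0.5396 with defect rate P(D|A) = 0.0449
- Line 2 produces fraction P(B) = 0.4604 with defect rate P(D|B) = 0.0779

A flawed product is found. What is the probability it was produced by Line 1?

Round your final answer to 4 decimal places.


Let A = from Line 1, D = flawed

Given:
- P(A) = 0.5396, P(B) = 0.4604
- P(D|A) = 0.0449, P(D|B) = 0.0779

Step 1: Find P(D)
P(D) = P(D|A)P(A) + P(D|B)P(B)
     = 0.0449 × 0.5396 + 0.0779 × 0.4604
     = 0.02422804 + 0.03586516
     = 0.06009320

Step 2: Apply Bayes' theorem
P(A|D) = P(D|A)P(A) / P(D)
       = 0.02422804 / 0.06009320
       = 0.4032


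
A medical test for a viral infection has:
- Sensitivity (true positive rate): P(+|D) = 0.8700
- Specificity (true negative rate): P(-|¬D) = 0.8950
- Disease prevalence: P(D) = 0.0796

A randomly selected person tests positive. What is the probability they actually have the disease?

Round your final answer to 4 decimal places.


Let D = has disease, + = positive test

Given:
- P(D) = 0.0796 (prevalence)
- P(+|D) = 0.8700 (sensitivity)
- P(-|¬D) = 0.8950 (specificity)
- P(+|¬D) = 0.1050 (false positive rate = 1 - specificity)

Step 1: Find P(+)
P(+) = P(+|D)P(D) + P(+|¬D)P(¬D)
     = 0.8700 × 0.0796 + 0.1050 × 0.9204
     = 0.06925200 + 0.09664200
     = 0.16589400

Step 2: Apply Bayes' theorem for P(D|+)
P(D|+) = P(+|D)P(D) / P(+)
       = 0.06925200 / 0.16589400
       = 0.4174


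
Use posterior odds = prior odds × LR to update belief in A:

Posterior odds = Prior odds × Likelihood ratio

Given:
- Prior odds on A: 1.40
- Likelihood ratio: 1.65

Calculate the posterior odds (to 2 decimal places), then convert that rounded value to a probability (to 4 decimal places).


Step 1: Calculate posterior odds
Posterior odds = Prior odds × LR
               = 1.40 × 1.65
               = 2.31

Step 2: Convert to probability
P(A|E) = Posterior odds / (1 + Posterior odds)
       = 2.31 / (1 + 2.31)
       = 2.31 / 3.31
       = 0.6979

The evidence increased P(A) from 0.5833 to 0.6979.


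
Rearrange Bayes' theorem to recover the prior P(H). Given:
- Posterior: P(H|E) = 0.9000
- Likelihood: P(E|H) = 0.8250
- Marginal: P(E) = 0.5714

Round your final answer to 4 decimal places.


From Bayes' theorem: P(H|E) = P(E|H) × P(H) / P(E)

Rearranging for P(H):
P(H) = P(H|E) × P(E) / P(E|H)
     = 0.9000 × 0.5714 / 0.8250
     = 0.51426000 / 0.8250
     = 0.6233


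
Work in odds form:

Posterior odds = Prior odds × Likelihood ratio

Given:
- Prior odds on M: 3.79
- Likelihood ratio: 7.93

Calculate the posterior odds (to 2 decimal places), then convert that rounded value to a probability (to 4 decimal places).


Step 1: Calculate posterior odds
Posterior odds = Prior odds × LR
               = 3.79 × 7.93
               = 30.05

Step 2: Convert to probability
P(M|E) = Posterior odds / (1 + Posterior odds)
       = 30.05 / (1 + 30.05)
       = 30.05 / 31.05
       = 0.9678

The evidence increased P(M) from 0.7912 to 0.9678.


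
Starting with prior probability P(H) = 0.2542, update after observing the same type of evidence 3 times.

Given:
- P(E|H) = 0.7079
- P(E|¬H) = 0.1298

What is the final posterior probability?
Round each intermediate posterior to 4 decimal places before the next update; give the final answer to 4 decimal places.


Sequential Bayesian updating:

Initial prior: P(H) = 0.2542

Update 1:
  P(E) = 0.7079 × 0.2542 + 0.1298 × 0.7458 = 0.17994818 + 0.09680484 = 0.27675302
  P(H|E) = 0.17994818 / 0.27675302 = 0.6502

Update 2:
  P(E) = 0.7079 × 0.6502 + 0.1298 × 0.3498 = 0.46027658 + 0.04540404 = 0.50568062
  P(H|E) = 0.46027658 / 0.50568062 = 0.9102

Update 3:
  P(E) = 0.7079 × 0.9102 + 0.1298 × 0.0898 = 0.64433058 + 0.01165604 = 0.65598662
  P(H|E) = 0.64433058 / 0.65598662 = 0.9822

Final posterior: 0.9822


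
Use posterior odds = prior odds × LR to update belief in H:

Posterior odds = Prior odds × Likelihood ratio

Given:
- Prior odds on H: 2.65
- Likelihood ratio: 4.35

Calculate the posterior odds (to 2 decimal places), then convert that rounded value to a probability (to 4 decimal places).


Step 1: Calculate posterior odds
Posterior odds = Prior odds × LR
               = 2.65 × 4.35
               = 11.53

Step 2: Convert to probability
P(H|E) = Posterior odds / (1 + Posterior odds)
       = 11.53 / (1 + 11.53)
       = 11.53 / 12.53
       = 0.9202

The evidence increased P(H) from 0.7260 to 0.9202.


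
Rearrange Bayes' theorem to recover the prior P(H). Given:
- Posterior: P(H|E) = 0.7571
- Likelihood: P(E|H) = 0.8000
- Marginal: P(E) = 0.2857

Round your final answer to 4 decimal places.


From Bayes' theorem: P(H|E) = P(E|H) × P(H) / P(E)

Rearranging for P(H):
P(H) = P(H|E) × P(E) / P(E|H)
     = 0.7571 × 0.2857 / 0.8000
     = 0.21630347 / 0.8000
     = 0.2704


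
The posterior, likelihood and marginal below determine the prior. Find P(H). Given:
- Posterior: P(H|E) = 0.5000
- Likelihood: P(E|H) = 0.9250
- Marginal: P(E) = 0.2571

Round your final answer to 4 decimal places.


From Bayes' theorem: P(H|E) = P(E|H) × P(H) / P(E)

Rearranging for P(H):
P(H) = P(H|E) × P(E) / P(E|H)
     = 0.5000 × 0.2571 / 0.9250
     = 0.12855000 / 0.9250
     = 0.1390


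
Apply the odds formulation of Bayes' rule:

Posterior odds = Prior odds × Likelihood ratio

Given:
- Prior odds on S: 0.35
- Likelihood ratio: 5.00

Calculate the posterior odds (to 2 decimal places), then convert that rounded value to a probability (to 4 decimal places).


Step 1: Calculate posterior odds
Posterior odds = Prior odds × LR
               = 0.35 × 5.00
               = 1.75

Step 2: Convert to probability
P(S|E) = Posterior odds / (1 + Posterior odds)
       = 1.75 / (1 + 1.75)
       = 1.75 / 2.75
       = 0.6364

The evidence increased P(S) from 0.2593 to 0.6364.


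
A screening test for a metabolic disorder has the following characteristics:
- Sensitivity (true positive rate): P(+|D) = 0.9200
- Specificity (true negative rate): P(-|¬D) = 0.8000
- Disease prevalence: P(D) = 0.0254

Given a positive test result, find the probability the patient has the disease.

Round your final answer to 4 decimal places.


Let D = has disease, + = positive test

Given:
- P(D) = 0.0254 (prevalence)
- P(+|D) = 0.9200 (sensitivity)
- P(-|¬D) = 0.8000 (specificity)
- P(+|¬D) = 0.2000 (false positive rate = 1 - specificity)

Step 1: Find P(+)
P(+) = P(+|D)P(D) + P(+|¬D)P(¬D)
     = 0.9200 × 0.0254 + 0.2000 × 0.9746
     = 0.02336800 + 0.19492000
     = 0.21828800

Step 2: Apply Bayes' theorem for P(D|+)
P(D|+) = P(+|D)P(D) / P(+)
       = 0.02336800 / 0.21828800
       = 0.1071


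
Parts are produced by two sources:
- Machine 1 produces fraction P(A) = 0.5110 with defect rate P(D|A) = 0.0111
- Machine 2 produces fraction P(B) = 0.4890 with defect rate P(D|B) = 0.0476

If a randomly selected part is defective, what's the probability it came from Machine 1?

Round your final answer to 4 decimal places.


Let A = from Machine 1, D = defective

Given:
- P(A) = 0.5110, P(B) = 0.4890
- P(D|A) = 0.0111, P(D|B) = 0.0476

Step 1: Find P(D)
P(D) = P(D|A)P(A) + P(D|B)P(B)
     = 0.0111 × 0.5110 + 0.0476 × 0.4890
     = 0.00567210 + 0.02327640
     = 0.02894850

Step 2: Apply Bayes' theorem
P(A|D) = P(D|A)P(A) / P(D)
       = 0.00567210 / 0.02894850
       = 0.1959


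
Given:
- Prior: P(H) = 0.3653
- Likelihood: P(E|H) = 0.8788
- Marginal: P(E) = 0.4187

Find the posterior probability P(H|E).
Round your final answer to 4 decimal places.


Using Bayes' theorem:

P(H|E) = P(E|H) × P(H) / P(E)
       = 0.8788 × 0.3653 / 0.4187
       = 0.32102564 / 0.4187
       = 0.7667

The evidence strengthens our belief in H.
Prior: 0.3653 → Posterior: 0.7667


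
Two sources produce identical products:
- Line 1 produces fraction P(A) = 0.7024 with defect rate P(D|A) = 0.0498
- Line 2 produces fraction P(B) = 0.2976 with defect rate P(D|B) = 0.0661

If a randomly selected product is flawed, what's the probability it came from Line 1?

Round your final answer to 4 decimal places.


Let A = from Line 1, D = flawed

Given:
- P(A) = 0.7024, P(B) = 0.2976
- P(D|A) = 0.0498, P(D|B) = 0.0661

Step 1: Find P(D)
P(D) = P(D|A)P(A) + P(D|B)P(B)
     = 0.0498 × 0.7024 + 0.0661 × 0.2976
     = 0.03497952 + 0.01967136
     = 0.05465088

Step 2: Apply Bayes' theorem
P(A|D) = P(D|A)P(A) / P(D)
       = 0.03497952 / 0.05465088
       = 0.6401


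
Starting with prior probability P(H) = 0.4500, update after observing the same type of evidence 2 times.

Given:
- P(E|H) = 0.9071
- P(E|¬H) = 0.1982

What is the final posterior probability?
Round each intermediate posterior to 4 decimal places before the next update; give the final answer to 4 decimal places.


Sequential Bayesian updating:

Initial prior: P(H) = 0.4500

Update 1:
  P(E) = 0.9071 × 0.4500 + 0.1982 × 0.5500 = 0.40819500 + 0.10901000 = 0.51720500
  P(H|E) = 0.40819500 / 0.51720500 = 0.7892

Update 2:
  P(E) = 0.9071 × 0.7892 + 0.1982 × 0.2108 = 0.71588332 + 0.04178056 = 0.75766388
  P(H|E) = 0.71588332 / 0.75766388 = 0.9449

Final posterior: 0.9449


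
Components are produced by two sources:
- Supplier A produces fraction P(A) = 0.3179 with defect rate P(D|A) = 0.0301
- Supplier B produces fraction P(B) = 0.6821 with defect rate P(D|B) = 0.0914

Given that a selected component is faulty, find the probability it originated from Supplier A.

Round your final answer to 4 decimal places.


Let A = from Supplier A, D = faulty

Given:
- P(A) = 0.3179, P(B) = 0.6821
- P(D|A) = 0.0301, P(D|B) = 0.0914

Step 1: Find P(D)
P(D) = P(D|A)P(A) + P(D|B)P(B)
     = 0.0301 × 0.3179 + 0.0914 × 0.6821
     = 0.00956879 + 0.06234394
     = 0.07191273

Step 2: Apply Bayes' theorem
P(A|D) = P(D|A)P(A) / P(D)
       = 0.00956879 / 0.07191273
       = 0.1331


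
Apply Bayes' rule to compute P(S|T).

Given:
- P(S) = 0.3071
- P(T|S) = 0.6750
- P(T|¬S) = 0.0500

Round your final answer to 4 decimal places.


Bayes' theorem: P(S|T) = P(T|S) × P(S) / P(T)

Step 1: Calculate P(T) using law of total probability
P(T) = P(T|S)P(S) + P(T|¬S)P(¬S)
     = 0.6750 × 0.3071 + 0.0500 × 0.6929
     = 0.20729250 + 0.03464500
     = 0.24193750

Step 2: Apply Bayes' theorem
P(S|T) = P(T|S) × P(S) / P(T)
       = 0.20729250 / 0.24193750
       = 0.8568


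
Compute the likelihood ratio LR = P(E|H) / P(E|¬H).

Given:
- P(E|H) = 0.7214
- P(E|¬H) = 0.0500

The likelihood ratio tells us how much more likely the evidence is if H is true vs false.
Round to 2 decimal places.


Likelihood Ratio (LR) = P(E|H) / P(E|¬H)

LR = 0.7214 / 0.0500
   = 14.43

The evidence is 14.43 times more likely if H is true than if H is false.
Since LR > 1, the evidence supports H over ¬H.


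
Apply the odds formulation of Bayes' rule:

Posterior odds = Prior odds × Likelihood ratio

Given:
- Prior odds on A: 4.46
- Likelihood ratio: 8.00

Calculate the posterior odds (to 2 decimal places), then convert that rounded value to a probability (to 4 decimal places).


Step 1: Calculate posterior odds
Posterior odds = Prior odds × LR
               = 4.46 × 8.00
               = 35.68

Step 2: Convert to probability
P(A|E) = Posterior odds / (1 + Posterior odds)
       = 35.68 / (1 + 35.68)
       = 35.68 / 36.68
       = 0.9727

The evidence increased P(A) from 0.8168 to 0.9727.


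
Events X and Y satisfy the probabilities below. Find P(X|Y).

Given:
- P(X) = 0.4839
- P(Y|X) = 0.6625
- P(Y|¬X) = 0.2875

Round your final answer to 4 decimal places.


Bayes' theorem: P(X|Y) = P(Y|X) × P(X) / P(Y)

Step 1: Calculate P(Y) using law of total probability
P(Y) = P(Y|X)P(X) + P(Y|¬X)P(¬X)
     = 0.6625 × 0.4839 + 0.2875 × 0.5161
     = 0.32058375 + 0.14837875
     = 0.46896250

Step 2: Apply Bayes' theorem
P(X|Y) = P(Y|X) × P(X) / P(Y)
       = 0.32058375 / 0.46896250
       = 0.6836


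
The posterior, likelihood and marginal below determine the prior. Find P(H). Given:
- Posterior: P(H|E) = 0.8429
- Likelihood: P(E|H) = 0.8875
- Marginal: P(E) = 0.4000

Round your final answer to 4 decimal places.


From Bayes' theorem: P(H|E) = P(E|H) × P(H) / P(E)

Rearranging for P(H):
P(H) = P(H|E) × P(E) / P(E|H)
     = 0.8429 × 0.4000 / 0.8875
     = 0.33716000 / 0.8875
     = 0.3799


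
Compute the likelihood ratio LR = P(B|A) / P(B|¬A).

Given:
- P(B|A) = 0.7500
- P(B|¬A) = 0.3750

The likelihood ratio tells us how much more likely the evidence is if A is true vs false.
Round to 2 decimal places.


Likelihood Ratio (LR) = P(B|A) / P(B|¬A)

LR = 0.7500 / 0.3750
   = 2.00

The evidence is 2.00 times more likely if A is true than if A is false.
Since LR > 1, the evidence supports A over ¬A.


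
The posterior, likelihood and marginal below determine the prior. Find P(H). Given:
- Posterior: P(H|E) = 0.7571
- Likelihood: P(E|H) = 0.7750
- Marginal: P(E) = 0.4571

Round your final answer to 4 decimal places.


From Bayes' theorem: P(H|E) = P(E|H) × P(H) / P(E)

Rearranging for P(H):
P(H) = P(H|E) × P(E) / P(E|H)
     = 0.7571 × 0.4571 / 0.7750
     = 0.34607041 / 0.7750
     = 0.4465


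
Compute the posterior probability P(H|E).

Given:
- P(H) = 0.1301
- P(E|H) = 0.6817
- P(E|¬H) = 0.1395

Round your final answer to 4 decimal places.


Bayes' theorem: P(H|E) = P(E|H) × P(H) / P(E)

Step 1: Calculate P(E) using law of total probability
P(E) = P(E|H)P(H) + P(E|¬H)P(¬H)
     = 0.6817 × 0.1301 + 0.1395 × 0.8699
     = 0.08868917 + 0.12135105
     = 0.21004022

Step 2: Apply Bayes' theorem
P(H|E) = P(E|H) × P(H) / P(E)
       = 0.08868917 / 0.21004022
       = 0.4222


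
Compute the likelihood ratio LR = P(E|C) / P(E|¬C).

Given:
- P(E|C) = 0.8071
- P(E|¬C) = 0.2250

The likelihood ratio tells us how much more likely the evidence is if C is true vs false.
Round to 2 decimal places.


Likelihood Ratio (LR) = P(E|C) / P(E|¬C)

LR = 0.8071 / 0.2250
   = 3.59

The evidence is 3.59 times more likely if C is true than if C is false.
Since LR > 1, the evidence supports C over ¬C.


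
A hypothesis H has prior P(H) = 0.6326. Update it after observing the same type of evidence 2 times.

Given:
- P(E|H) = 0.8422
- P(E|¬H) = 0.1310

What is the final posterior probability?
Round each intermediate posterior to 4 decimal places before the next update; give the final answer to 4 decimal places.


Sequential Bayesian updating:

Initial prior: P(H) = 0.6326

Update 1:
  P(E) = 0.8422 × 0.6326 + 0.1310 × 0.3674 = 0.53277572 + 0.04812940 = 0.58090512
  P(H|E) = 0.53277572 / 0.58090512 = 0.9171

Update 2:
  P(E) = 0.8422 × 0.9171 + 0.1310 × 0.0829 = 0.77238162 + 0.01085990 = 0.78324152
  P(H|E) = 0.77238162 / 0.78324152 = 0.9861

Final posterior: 0.9861


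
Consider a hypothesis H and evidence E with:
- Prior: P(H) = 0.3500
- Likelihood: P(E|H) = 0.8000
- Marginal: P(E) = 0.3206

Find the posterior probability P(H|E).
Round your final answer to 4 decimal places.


Using Bayes' theorem:

P(H|E) = P(E|H) × P(H) / P(E)
       = 0.8000 × 0.3500 / 0.3206
       = 0.28000000 / 0.3206
       = 0.8734

The evidence strengthens our belief in H.
Prior: 0.3500 → Posterior: 0.8734


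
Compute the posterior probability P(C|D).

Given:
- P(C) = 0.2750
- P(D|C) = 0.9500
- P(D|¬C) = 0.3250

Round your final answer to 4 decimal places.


Bayes' theorem: P(C|D) = P(D|C) × P(C) / P(D)

Step 1: Calculate P(D) using law of total probability
P(D) = P(D|C)P(C) + P(D|¬C)P(¬C)
     = 0.9500 × 0.2750 + 0.3250 × 0.7250
     = 0.26125000 + 0.23562500
     = 0.49687500

Step 2: Apply Bayes' theorem
P(C|D) = P(D|C) × P(C) / P(D)
       = 0.26125000 / 0.49687500
       = 0.5258


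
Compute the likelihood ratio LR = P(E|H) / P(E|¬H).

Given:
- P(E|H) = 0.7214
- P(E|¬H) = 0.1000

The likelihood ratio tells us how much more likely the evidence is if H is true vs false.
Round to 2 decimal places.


Likelihood Ratio (LR) = P(E|H) / P(E|¬H)

LR = 0.7214 / 0.1000
   = 7.21

The evidence is 7.21 times more likely if H is true than if H is false.
Since LR > 1, the evidence supports H over ¬H.


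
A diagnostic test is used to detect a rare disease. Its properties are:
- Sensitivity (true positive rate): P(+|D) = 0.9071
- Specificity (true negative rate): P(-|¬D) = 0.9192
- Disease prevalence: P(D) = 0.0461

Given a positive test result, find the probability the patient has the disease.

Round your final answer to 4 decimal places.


Let D = has disease, + = positive test

Given:
- P(D) = 0.0461 (prevalence)
- P(+|D) = 0.9071 (sensitivity)
- P(-|¬D) = 0.9192 (specificity)
- P(+|¬D) = 0.0808 (false positive rate = 1 - specificity)

Step 1: Find P(+)
P(+) = P(+|D)P(D) + P(+|¬D)P(¬D)
     = 0.9071 × 0.0461 + 0.0808 × 0.9539
     = 0.04181731 + 0.07707512
     = 0.11889243

Step 2: Apply Bayes' theorem for P(D|+)
P(D|+) = P(+|D)P(D) / P(+)
       = 0.04181731 / 0.11889243
       = 0.3517


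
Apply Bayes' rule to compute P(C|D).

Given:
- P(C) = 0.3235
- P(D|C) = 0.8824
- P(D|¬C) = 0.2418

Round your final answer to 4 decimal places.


Bayes' theorem: P(C|D) = P(D|C) × P(C) / P(D)

Step 1: Calculate P(D) using law of total probability
P(D) = P(D|C)P(C) + P(D|¬C)P(¬C)
     = 0.8824 × 0.3235 + 0.2418 × 0.6765
     = 0.28545640 + 0.16357770
     = 0.44903410

Step 2: Apply Bayes' theorem
P(C|D) = P(D|C) × P(C) / P(D)
       = 0.28545640 / 0.44903410
       = 0.6357


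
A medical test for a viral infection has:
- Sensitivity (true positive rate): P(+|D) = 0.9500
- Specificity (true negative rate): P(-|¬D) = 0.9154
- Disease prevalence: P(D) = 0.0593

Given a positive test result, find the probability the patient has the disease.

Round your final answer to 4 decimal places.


Let D = has disease, + = positive test

Given:
- P(D) = 0.0593 (prevalence)
- P(+|D) = 0.9500 (sensitivity)
- P(-|¬D) = 0.9154 (specificity)
- P(+|¬D) = 0.0846 (false positive rate = 1 - specificity)

Step 1: Find P(+)
P(+) = P(+|D)P(D) + P(+|¬D)P(¬D)
     = 0.9500 × 0.0593 + 0.0846 × 0.9407
     = 0.05633500 + 0.07958322
     = 0.13591822

Step 2: Apply Bayes' theorem for P(D|+)
P(D|+) = P(+|D)P(D) / P(+)
       = 0.05633500 / 0.13591822
       = 0.4145


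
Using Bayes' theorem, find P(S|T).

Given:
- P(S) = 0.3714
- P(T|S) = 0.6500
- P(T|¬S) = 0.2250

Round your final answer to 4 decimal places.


Bayes' theorem: P(S|T) = P(T|S) × P(S) / P(T)

Step 1: Calculate P(T) using law of total probability
P(T) = P(T|S)P(S) + P(T|¬S)P(¬S)
     = 0.6500 × 0.3714 + 0.2250 × 0.6286
     = 0.24141000 + 0.14143500
     = 0.38284500

Step 2: Apply Bayes' theorem
P(S|T) = P(T|S) × P(S) / P(T)
       = 0.24141000 / 0.38284500
       = 0.6306


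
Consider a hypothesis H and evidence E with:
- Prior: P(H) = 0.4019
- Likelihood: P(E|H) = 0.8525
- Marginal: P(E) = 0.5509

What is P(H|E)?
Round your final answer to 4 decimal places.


Using Bayes' theorem:

P(H|E) = P(E|H) × P(H) / P(E)
       = 0.8525 × 0.4019 / 0.5509
       = 0.34261975 / 0.5509
       = 0.6219

The evidence strengthens our belief in H.
Prior: 0.4019 → Posterior: 0.6219


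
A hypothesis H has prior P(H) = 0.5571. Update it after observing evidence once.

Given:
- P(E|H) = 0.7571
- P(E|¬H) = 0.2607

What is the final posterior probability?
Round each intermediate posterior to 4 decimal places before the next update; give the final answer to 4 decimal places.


Sequential Bayesian updating:

Initial prior: P(H) = 0.5571

Update 1:
  P(E) = 0.7571 × 0.5571 + 0.2607 × 0.4429 = 0.42178041 + 0.11546403 = 0.53724444
  P(H|E) = 0.42178041 / 0.53724444 = 0.7851

Final posterior: 0.7851


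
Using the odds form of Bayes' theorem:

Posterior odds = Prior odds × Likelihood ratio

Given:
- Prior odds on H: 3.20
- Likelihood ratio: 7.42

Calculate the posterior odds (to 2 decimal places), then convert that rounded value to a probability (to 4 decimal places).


Step 1: Calculate posterior odds
Posterior odds = Prior odds × LR
               = 3.20 × 7.42
               = 23.74

Step 2: Convert to probability
P(H|E) = Posterior odds / (1 + Posterior odds)
       = 23.74 / (1 + 23.74)
       = 23.74 / 24.74
       = 0.9596

The evidence increased P(H) from 0.7619 to 0.9596.


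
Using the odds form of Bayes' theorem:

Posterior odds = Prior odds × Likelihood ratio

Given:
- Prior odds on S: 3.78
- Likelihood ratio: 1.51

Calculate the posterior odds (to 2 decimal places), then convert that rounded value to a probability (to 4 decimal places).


Step 1: Calculate posterior odds
Posterior odds = Prior odds × LR
               = 3.78 × 1.51
               = 5.71

Step 2: Convert to probability
P(S|E) = Posterior odds / (1 + Posterior odds)
       = 5.71 / (1 + 5.71)
       = 5.71 / 6.71
       = 0.8510

The evidence increased P(S) from 0.7908 to 0.8510.


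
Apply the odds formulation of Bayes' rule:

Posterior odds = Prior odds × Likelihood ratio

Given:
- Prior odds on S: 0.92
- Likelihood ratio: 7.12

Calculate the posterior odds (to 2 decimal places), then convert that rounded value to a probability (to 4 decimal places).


Step 1: Calculate posterior odds
Posterior odds = Prior odds × LR
               = 0.92 × 7.12
               = 6.55

Step 2: Convert to probability
P(S|E) = Posterior odds / (1 + Posterior odds)
       = 6.55 / (1 + 6.55)
       = 6.55 / 7.55
       = 0.8675

The evidence increased P(S) from 0.4792 to 0.8675.


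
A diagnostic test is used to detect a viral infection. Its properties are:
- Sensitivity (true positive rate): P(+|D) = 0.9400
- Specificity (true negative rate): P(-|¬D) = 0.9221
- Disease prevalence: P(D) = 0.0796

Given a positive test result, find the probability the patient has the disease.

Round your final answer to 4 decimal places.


Let D = has disease, + = positive test

Given:
- P(D) = 0.0796 (prevalence)
- P(+|D) = 0.9400 (sensitivity)
- P(-|¬D) = 0.9221 (specificity)
- P(+|¬D) = 0.0779 (false positive rate = 1 - specificity)

Step 1: Find P(+)
P(+) = P(+|D)P(D) + P(+|¬D)P(¬D)
     = 0.9400 × 0.0796 + 0.0779 × 0.9204
     = 0.07482400 + 0.07169916
     = 0.14652316

Step 2: Apply Bayes' theorem for P(D|+)
P(D|+) = P(+|D)P(D) / P(+)
       = 0.07482400 / 0.14652316
       = 0.5107


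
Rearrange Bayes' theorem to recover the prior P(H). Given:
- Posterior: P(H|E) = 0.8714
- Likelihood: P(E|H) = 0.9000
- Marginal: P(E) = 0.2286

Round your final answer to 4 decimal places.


From Bayes' theorem: P(H|E) = P(E|H) × P(H) / P(E)

Rearranging for P(H):
P(H) = P(H|E) × P(E) / P(E|H)
     = 0.8714 × 0.2286 / 0.9000
     = 0.19920204 / 0.9000
     = 0.2213


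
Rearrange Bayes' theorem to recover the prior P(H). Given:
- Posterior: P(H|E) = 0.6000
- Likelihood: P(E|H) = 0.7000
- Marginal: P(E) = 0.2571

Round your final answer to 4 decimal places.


From Bayes' theorem: P(H|E) = P(E|H) × P(H) / P(E)

Rearranging for P(H):
P(H) = P(H|E) × P(E) / P(E|H)
     = 0.6000 × 0.2571 / 0.7000
     = 0.15426000 / 0.7000
     = 0.2204


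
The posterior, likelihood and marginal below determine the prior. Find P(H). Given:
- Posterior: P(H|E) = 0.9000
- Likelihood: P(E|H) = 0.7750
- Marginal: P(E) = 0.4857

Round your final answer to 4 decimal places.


From Bayes' theorem: P(H|E) = P(E|H) × P(H) / P(E)

Rearranging for P(H):
P(H) = P(H|E) × P(E) / P(E|H)
     = 0.9000 × 0.4857 / 0.7750
     = 0.43713000 / 0.7750
     = 0.5640


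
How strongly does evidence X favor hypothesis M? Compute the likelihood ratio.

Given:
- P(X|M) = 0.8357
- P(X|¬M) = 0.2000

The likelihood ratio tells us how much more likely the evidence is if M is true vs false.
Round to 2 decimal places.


Likelihood Ratio (LR) = P(X|M) / P(X|¬M)

LR = 0.8357 / 0.2000
   = 4.18

The evidence is 4.18 times more likely if M is true than if M is false.
Because LR exceeds 1, X is evidence for M.


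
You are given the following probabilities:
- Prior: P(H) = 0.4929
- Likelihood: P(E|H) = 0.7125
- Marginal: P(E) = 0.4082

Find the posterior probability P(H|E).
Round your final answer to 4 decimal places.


Using Bayes' theorem:

P(H|E) = P(E|H) × P(H) / P(E)
       = 0.7125 × 0.4929 / 0.4082
       = 0.35119125 / 0.4082
       = 0.8603

The evidence strengthens our belief in H.
Prior: 0.4929 → Posterior: 0.8603


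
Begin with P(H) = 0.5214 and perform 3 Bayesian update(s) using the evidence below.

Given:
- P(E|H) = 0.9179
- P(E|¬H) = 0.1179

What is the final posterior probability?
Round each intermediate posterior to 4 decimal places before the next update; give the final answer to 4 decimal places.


Sequential Bayesian updating:

Initial prior: P(H) = 0.5214

Update 1:
  P(E) = 0.9179 × 0.5214 + 0.1179 × 0.4786 = 0.47859306 + 0.05642694 = 0.53502000
  P(H|E) = 0.47859306 / 0.53502000 = 0.8945

Update 2:
  P(E) = 0.9179 × 0.8945 + 0.1179 × 0.1055 = 0.82106155 + 0.01243845 = 0.83350000
  P(H|E) = 0.82106155 / 0.83350000 = 0.9851

Update 3:
  P(E) = 0.9179 × 0.9851 + 0.1179 × 0.0149 = 0.90422329 + 0.00175671 = 0.90598000
  P(H|E) = 0.90422329 / 0.90598000 = 0.9981

Final posterior: 0.9981


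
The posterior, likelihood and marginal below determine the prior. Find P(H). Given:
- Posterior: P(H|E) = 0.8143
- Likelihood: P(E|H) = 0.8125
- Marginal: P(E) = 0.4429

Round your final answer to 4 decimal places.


From Bayes' theorem: P(H|E) = P(E|H) × P(H) / P(E)

Rearranging for P(H):
P(H) = P(H|E) × P(E) / P(E|H)
     = 0.8143 × 0.4429 / 0.8125
     = 0.36065347 / 0.8125
     = 0.4439


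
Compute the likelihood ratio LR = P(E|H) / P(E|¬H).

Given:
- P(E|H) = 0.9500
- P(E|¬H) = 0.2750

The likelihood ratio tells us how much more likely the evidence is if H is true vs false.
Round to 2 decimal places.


Likelihood Ratio (LR) = P(E|H) / P(E|¬H)

LR = 0.9500 / 0.2750
   = 3.45

The evidence is 3.45 times more likely if H is true than if H is false.
Since LR > 1, the evidence supports H over ¬H.


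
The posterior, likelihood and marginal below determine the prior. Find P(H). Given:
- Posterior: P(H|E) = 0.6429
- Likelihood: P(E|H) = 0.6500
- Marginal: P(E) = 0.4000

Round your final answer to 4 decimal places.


From Bayes' theorem: P(H|E) = P(E|H) × P(H) / P(E)

Rearranging for P(H):
P(H) = P(H|E) × P(E) / P(E|H)
     = 0.6429 × 0.4000 / 0.6500
     = 0.25716000 / 0.6500
     = 0.3956


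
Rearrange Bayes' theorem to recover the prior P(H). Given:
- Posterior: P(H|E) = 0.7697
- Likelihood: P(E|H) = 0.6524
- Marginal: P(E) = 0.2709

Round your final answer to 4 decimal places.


From Bayes' theorem: P(H|E) = P(E|H) × P(H) / P(E)

Rearranging for P(H):
P(H) = P(H|E) × P(E) / P(E|H)
     = 0.7697 × 0.2709 / 0.6524
     = 0.20851173 / 0.6524
     = 0.3196


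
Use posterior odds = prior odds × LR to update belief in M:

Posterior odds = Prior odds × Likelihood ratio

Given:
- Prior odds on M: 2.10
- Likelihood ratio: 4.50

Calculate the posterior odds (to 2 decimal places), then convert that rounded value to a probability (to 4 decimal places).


Step 1: Calculate posterior odds
Posterior odds = Prior odds × LR
               = 2.10 × 4.50
               = 9.45

Step 2: Convert to probability
P(M|E) = Posterior odds / (1 + Posterior odds)
       = 9.45 / (1 + 9.45)
       = 9.45 / 10.45
       = 0.9043

The evidence increased P(M) from 0.6774 to 0.9043.


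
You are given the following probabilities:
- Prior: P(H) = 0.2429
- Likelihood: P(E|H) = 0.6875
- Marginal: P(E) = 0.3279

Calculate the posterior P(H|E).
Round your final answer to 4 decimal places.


Using Bayes' theorem:

P(H|E) = P(E|H) × P(H) / P(E)
       = 0.6875 × 0.2429 / 0.3279
       = 0.16699375 / 0.3279
       = 0.5093

The evidence strengthens our belief in H.
Prior: 0.2429 → Posterior: 0.5093


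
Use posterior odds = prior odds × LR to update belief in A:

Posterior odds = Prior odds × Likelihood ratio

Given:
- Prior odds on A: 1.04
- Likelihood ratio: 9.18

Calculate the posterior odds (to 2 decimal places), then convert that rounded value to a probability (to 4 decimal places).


Step 1: Calculate posterior odds
Posterior odds = Prior odds × LR
               = 1.04 × 9.18
               = 9.55

Step 2: Convert to probability
P(A|E) = Posterior odds / (1 + Posterior odds)
       = 9.55 / (1 + 9.55)
       = 9.55 / 10.55
       = 0.9052

The evidence increased P(A) from 0.5098 to 0.9052.


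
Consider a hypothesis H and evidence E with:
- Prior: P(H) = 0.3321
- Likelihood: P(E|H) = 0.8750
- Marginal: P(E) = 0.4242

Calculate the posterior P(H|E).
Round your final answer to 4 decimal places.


Using Bayes' theorem:

P(H|E) = P(E|H) × P(H) / P(E)
       = 0.8750 × 0.3321 / 0.4242
       = 0.29058750 / 0.4242
       = 0.6850

The evidence strengthens our belief in H.
Prior: 0.3321 → Posterior: 0.6850


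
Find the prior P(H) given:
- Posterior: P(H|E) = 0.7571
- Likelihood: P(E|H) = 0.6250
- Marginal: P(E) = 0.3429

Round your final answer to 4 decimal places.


From Bayes' theorem: P(H|E) = P(E|H) × P(H) / P(E)

Rearranging for P(H):
P(H) = P(H|E) × P(E) / P(E|H)
     = 0.7571 × 0.3429 / 0.6250
     = 0.25960959 / 0.6250
     = 0.4154


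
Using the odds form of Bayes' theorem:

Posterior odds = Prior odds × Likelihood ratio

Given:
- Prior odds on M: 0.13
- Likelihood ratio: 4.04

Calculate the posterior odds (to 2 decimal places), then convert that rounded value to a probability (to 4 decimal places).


Step 1: Calculate posterior odds
Posterior odds = Prior odds × LR
               = 0.13 × 4.04
               = 0.53

Step 2: Convert to probability
P(M|E) = Posterior odds / (1 + Posterior odds)
       = 0.53 / (1 + 0.53)
       = 0.53 / 1.53
       = 0.3464

The evidence increased P(M) from 0.1150 to 0.3464.


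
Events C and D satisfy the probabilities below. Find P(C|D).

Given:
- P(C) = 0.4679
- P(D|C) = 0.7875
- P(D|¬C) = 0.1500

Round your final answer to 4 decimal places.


Bayes' theorem: P(C|D) = P(D|C) × P(C) / P(D)

Step 1: Calculate P(D) using law of total probability
P(D) = P(D|C)P(C) + P(D|¬C)P(¬C)
     = 0.7875 × 0.4679 + 0.1500 × 0.5321
     = 0.36847125 + 0.07981500
     = 0.44828625

Step 2: Apply Bayes' theorem
P(C|D) = P(D|C) × P(C) / P(D)
       = 0.36847125 / 0.44828625
       = 0.8220


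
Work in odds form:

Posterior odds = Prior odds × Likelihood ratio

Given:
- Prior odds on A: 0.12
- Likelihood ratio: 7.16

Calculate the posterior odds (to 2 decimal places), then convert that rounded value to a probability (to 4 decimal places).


Step 1: Calculate posterior odds
Posterior odds = Prior odds × LR
               = 0.12 × 7.16
               = 0.86

Step 2: Convert to probability
P(A|E) = Posterior odds / (1 + Posterior odds)
       = 0.86 / (1 + 0.86)
       = 0.86 / 1.86
       = 0.4624

The evidence increased P(A) from 0.1071 to 0.4624.


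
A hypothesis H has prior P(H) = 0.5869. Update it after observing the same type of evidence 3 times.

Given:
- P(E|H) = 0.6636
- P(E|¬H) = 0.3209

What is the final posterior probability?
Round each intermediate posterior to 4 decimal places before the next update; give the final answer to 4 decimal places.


Sequential Bayesian updating:

Initial prior: P(H) = 0.5869

Update 1:
  P(E) = 0.6636 × 0.5869 + 0.3209 × 0.4131 = 0.38946684 + 0.13256379 = 0.52203063
  P(H|E) = 0.38946684 / 0.52203063 = 0.7461

Update 2:
  P(E) = 0.6636 × 0.7461 + 0.3209 × 0.2539 = 0.49511196 + 0.08147651 = 0.57658847
  P(H|E) = 0.49511196 / 0.57658847 = 0.8587

Update 3:
  P(E) = 0.6636 × 0.8587 + 0.3209 × 0.1413 = 0.56983332 + 0.04534317 = 0.61517649
  P(H|E) = 0.56983332 / 0.61517649 = 0.9263

Final posterior: 0.9263


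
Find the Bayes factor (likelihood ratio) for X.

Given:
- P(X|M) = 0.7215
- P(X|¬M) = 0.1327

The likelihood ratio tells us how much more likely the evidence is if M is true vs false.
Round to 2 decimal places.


Likelihood Ratio (LR) = P(X|M) / P(X|¬M)

LR = 0.7215 / 0.1327
   = 5.44

The evidence is 5.44 times more likely if M is true than if M is false.
Since LR > 1, the evidence supports M over ¬M.


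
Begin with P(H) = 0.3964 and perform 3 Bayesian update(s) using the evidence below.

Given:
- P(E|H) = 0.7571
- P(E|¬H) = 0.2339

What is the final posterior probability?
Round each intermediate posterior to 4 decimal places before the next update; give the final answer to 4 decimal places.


Sequential Bayesian updating:

Initial prior: P(H) = 0.3964

Update 1:
  P(E) = 0.7571 × 0.3964 + 0.2339 × 0.6036 = 0.30011444 + 0.14118204 = 0.44129648
  P(H|E) = 0.30011444 / 0.44129648 = 0.6801

Update 2:
  P(E) = 0.7571 × 0.6801 + 0.2339 × 0.3199 = 0.51490371 + 0.07482461 = 0.58972832
  P(H|E) = 0.51490371 / 0.58972832 = 0.8731

Update 3:
  P(E) = 0.7571 × 0.8731 + 0.2339 × 0.1269 = 0.66102401 + 0.02968191 = 0.69070592
  P(H|E) = 0.66102401 / 0.69070592 = 0.9570

Final posterior: 0.9570


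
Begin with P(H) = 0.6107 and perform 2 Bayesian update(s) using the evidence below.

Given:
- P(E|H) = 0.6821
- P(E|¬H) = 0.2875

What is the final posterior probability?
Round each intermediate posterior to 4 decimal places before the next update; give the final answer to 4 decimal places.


Sequential Bayesian updating:

Initial prior: P(H) = 0.6107

Update 1:
  P(E) = 0.6821 × 0.6107 + 0.2875 × 0.3893 = 0.41655847 + 0.11192375 = 0.52848222
  P(H|E) = 0.41655847 / 0.52848222 = 0.7882

Update 2:
  P(E) = 0.6821 × 0.7882 + 0.2875 × 0.2118 = 0.53763122 + 0.06089250 = 0.59852372
  P(H|E) = 0.53763122 / 0.59852372 = 0.8983

Final posterior: 0.8983


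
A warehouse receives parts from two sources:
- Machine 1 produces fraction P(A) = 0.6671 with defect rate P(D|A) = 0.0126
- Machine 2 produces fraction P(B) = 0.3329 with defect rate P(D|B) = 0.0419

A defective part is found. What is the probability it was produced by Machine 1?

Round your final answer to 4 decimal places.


Let A = from Machine 1, D = defective

Given:
- P(A) = 0.6671, P(B) = 0.3329
- P(D|A) = 0.0126, P(D|B) = 0.0419

Step 1: Find P(D)
P(D) = P(D|A)P(A) + P(D|B)P(B)
     = 0.0126 × 0.6671 + 0.0419 × 0.3329
     = 0.00840546 + 0.01394851
     = 0.02235397

Step 2: Apply Bayes' theorem
P(A|D) = P(D|A)P(A) / P(D)
       = 0.00840546 / 0.02235397
       = 0.3760


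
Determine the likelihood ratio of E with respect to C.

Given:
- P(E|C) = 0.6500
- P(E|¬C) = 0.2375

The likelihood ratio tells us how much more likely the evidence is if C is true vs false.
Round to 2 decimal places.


Likelihood Ratio (LR) = P(E|C) / P(E|¬C)

LR = 0.6500 / 0.2375
   = 2.74

The evidence is 2.74 times more likely if C is true than if C is false.
LR > 1, so observing E raises the odds in favor of C.


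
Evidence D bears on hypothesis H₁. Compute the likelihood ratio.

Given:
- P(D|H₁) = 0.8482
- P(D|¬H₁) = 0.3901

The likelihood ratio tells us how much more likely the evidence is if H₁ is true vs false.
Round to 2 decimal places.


Likelihood Ratio (LR) = P(D|H₁) / P(D|¬H₁)

LR = 0.8482 / 0.3901
   = 2.17

The evidence is 2.17 times more likely if H₁ is true than if H₁ is false.
Since LR > 1, the evidence supports H₁ over ¬H₁.


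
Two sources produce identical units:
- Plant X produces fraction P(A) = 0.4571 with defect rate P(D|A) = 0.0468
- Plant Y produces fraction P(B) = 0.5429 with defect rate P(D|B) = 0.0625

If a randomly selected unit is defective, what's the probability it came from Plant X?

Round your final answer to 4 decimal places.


Let A = from Plant X, D = defective

Given:
- P(A) = 0.4571, P(B) = 0.5429
- P(D|A) = 0.0468, P(D|B) = 0.0625

Step 1: Find P(D)
P(D) = P(D|A)P(A) + P(D|B)P(B)
     = 0.0468 × 0.4571 + 0.0625 × 0.5429
     = 0.02139228 + 0.03393125
     = 0.05532353

Step 2: Apply Bayes' theorem
P(A|D) = P(D|A)P(A) / P(D)
       = 0.02139228 / 0.05532353
       = 0.3867


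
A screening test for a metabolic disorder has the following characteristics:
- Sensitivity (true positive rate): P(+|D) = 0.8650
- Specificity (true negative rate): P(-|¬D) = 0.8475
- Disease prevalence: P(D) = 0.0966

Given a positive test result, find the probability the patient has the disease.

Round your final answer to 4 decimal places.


Let D = has disease, + = positive test

Given:
- P(D) = 0.0966 (prevalence)
- P(+|D) = 0.8650 (sensitivity)
- P(-|¬D) = 0.8475 (specificity)
- P(+|¬D) = 0.1525 (false positive rate = 1 - specificity)

Step 1: Find P(+)
P(+) = P(+|D)P(D) + P(+|¬D)P(¬D)
     = 0.8650 × 0.0966 + 0.1525 × 0.9034
     = 0.08355900 + 0.13776850
     = 0.22132750

Step 2: Apply Bayes' theorem for P(D|+)
P(D|+) = P(+|D)P(D) / P(+)
       = 0.08355900 / 0.22132750
       = 0.3775


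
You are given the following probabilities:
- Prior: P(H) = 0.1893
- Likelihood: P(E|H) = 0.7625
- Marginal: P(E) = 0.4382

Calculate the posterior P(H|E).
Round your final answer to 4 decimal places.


Using Bayes' theorem:

P(H|E) = P(E|H) × P(H) / P(E)
       = 0.7625 × 0.1893 / 0.4382
       = 0.14434125 / 0.4382
       = 0.3294

The evidence strengthens our belief in H.
Prior: 0.1893 → Posterior: 0.3294


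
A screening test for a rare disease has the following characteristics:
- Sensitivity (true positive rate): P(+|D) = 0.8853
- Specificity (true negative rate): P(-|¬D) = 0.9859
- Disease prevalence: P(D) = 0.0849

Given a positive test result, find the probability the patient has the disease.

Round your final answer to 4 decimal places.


Let D = has disease, + = positive test

Given:
- P(D) = 0.0849 (prevalence)
- P(+|D) = 0.8853 (sensitivity)
- P(-|¬D) = 0.9859 (specificity)
- P(+|¬D) = 0.0141 (false positive rate = 1 - specificity)

Step 1: Find P(+)
P(+) = P(+|D)P(D) + P(+|¬D)P(¬D)
     = 0.8853 × 0.0849 + 0.0141 × 0.9151
     = 0.07516197 + 0.01290291
     = 0.08806488

Step 2: Apply Bayes' theorem for P(D|+)
P(D|+) = P(+|D)P(D) / P(+)
       = 0.07516197 / 0.08806488
       = 0.8535


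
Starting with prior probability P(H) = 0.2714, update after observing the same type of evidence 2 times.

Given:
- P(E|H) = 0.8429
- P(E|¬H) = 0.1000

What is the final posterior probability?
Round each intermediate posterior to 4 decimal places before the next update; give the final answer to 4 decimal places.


Sequential Bayesian updating:

Initial prior: P(H) = 0.2714

Update 1:
  P(E) = 0.8429 × 0.2714 + 0.1000 × 0.7286 = 0.22876306 + 0.07286000 = 0.30162306
  P(H|E) = 0.22876306 / 0.30162306 = 0.7584

Update 2:
  P(E) = 0.8429 × 0.7584 + 0.1000 × 0.2416 = 0.63925536 + 0.02416000 = 0.66341536
  P(H|E) = 0.63925536 / 0.66341536 = 0.9636

Final posterior: 0.9636


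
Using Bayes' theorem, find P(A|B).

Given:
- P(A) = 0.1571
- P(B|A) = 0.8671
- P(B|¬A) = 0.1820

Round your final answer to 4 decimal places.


Bayes' theorem: P(A|B) = P(B|A) × P(A) / P(B)

Step 1: Calculate P(B) using law of total probability
P(B) = P(B|A)P(A) + P(B|¬A)P(¬A)
     = 0.8671 × 0.1571 + 0.1820 × 0.8429
     = 0.13622141 + 0.15340780
     = 0.28962921

Step 2: Apply Bayes' theorem
P(A|B) = P(B|A) × P(A) / P(B)
       = 0.13622141 / 0.28962921
       = 0.4703


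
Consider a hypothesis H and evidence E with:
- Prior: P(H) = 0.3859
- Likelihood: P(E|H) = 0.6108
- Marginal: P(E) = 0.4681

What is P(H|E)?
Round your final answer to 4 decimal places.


Using Bayes' theorem:

P(H|E) = P(E|H) × P(H) / P(E)
       = 0.6108 × 0.3859 / 0.4681
       = 0.23570772 / 0.4681
       = 0.5035

The evidence strengthens our belief in H.
Prior: 0.3859 → Posterior: 0.5035


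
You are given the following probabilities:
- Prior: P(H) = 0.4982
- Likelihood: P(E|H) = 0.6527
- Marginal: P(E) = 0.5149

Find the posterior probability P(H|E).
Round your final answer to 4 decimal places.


Using Bayes' theorem:

P(H|E) = P(E|H) × P(H) / P(E)
       = 0.6527 × 0.4982 / 0.5149
       = 0.32517514 / 0.5149
       = 0.6315

The evidence strengthens our belief in H.
Prior: 0.4982 → Posterior: 0.6315
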